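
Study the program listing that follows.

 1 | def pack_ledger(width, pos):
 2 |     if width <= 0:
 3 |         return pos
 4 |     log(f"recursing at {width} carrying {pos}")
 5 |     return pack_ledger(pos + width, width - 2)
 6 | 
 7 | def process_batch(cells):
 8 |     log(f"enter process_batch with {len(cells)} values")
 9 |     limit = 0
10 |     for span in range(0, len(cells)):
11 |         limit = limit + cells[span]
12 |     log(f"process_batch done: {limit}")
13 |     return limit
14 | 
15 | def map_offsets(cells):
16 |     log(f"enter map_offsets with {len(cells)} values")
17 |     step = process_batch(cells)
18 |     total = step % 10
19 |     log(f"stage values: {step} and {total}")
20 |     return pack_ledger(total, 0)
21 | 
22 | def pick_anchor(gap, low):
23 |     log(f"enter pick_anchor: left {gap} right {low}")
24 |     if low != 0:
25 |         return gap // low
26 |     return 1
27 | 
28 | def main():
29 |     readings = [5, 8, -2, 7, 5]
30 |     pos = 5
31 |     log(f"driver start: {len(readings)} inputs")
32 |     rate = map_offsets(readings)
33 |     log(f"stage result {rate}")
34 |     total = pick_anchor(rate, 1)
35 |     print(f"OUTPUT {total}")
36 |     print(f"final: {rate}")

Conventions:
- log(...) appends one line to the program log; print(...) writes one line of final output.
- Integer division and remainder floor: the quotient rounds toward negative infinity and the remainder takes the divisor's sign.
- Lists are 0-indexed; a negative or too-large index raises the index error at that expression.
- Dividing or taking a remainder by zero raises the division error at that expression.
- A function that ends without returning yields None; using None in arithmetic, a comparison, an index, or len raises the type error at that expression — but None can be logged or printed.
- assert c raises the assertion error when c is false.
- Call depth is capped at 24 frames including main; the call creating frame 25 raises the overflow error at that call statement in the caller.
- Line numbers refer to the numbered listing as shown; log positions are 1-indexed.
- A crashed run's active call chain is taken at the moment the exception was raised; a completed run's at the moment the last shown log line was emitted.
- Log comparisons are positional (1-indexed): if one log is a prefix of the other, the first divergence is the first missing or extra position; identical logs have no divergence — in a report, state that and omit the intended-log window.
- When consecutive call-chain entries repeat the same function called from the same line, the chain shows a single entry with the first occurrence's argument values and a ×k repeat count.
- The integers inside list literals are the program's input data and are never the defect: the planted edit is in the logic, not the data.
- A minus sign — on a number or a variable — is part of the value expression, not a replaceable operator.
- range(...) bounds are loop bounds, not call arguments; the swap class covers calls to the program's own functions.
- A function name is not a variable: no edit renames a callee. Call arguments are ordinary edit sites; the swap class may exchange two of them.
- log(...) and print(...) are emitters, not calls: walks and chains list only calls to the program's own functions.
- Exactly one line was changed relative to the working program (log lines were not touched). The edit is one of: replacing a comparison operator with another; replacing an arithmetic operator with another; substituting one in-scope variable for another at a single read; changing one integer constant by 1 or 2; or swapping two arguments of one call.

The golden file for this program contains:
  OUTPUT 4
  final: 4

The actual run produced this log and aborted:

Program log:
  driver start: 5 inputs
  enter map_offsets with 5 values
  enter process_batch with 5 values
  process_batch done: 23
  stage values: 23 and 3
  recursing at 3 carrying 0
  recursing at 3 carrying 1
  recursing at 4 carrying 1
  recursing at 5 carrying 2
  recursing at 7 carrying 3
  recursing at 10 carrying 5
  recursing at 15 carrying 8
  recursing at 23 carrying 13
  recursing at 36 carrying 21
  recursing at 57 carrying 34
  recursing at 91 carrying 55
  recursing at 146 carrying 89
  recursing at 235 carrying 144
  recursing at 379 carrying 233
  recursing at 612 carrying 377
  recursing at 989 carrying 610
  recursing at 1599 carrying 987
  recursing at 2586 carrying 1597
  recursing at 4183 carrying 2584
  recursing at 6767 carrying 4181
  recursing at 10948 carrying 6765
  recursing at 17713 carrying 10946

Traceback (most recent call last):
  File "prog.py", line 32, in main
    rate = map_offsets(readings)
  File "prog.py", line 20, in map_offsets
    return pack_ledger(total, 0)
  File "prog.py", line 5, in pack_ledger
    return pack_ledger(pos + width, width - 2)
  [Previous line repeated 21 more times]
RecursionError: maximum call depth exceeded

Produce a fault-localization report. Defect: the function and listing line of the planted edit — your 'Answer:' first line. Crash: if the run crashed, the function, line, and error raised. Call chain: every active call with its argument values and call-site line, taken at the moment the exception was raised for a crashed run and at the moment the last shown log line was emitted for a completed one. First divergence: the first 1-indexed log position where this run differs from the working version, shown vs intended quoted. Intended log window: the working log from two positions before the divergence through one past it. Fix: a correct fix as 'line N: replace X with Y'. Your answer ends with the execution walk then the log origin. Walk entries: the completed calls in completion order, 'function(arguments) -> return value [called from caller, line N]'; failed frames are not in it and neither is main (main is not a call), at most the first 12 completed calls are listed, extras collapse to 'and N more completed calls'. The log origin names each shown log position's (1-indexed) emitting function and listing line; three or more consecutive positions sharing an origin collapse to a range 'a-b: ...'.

Answer: the defect is in pack_ledger at line 5.
Key observation: At log position 7 the runs split — shown 'recursing at 3 carrying 1', but the working version logs 'recursing at 1 carrying 3'.
Crash: pack_ledger, line 5, RecursionError.
Call chain: main -> map_offsets([5, 8, -2, 7, 5]) (called at line 32) -> pack_ledger(3, 0) (called at line 20) -> pack_ledger(3, 1) (called at line 5) ×21.
First divergence: position 7; shown 'recursing at 3 carrying 1' vs intended 'recursing at 1 carrying 3'.
Intended log window:
  5: stage values: 23 and 3
  6: recursing at 3 carrying 0
  7: recursing at 1 carrying 3
  8: stage result 4
Execution walk:
  process_batch([5, 8, -2, 7, 5]) -> 23  [called from map_offsets, line 17]
Log origins:
  1: from main, line 31
  2: from map_offsets, line 16
  3: from process_batch, line 8
  4: from process_batch, line 12
  5: from map_offsets, line 19
  6-27: from pack_ledger, line 4
A correct fix: line 5: replace `pack_ledger(pos + width, width - 2)` with `pack_ledger(width - 2, pos + width)`.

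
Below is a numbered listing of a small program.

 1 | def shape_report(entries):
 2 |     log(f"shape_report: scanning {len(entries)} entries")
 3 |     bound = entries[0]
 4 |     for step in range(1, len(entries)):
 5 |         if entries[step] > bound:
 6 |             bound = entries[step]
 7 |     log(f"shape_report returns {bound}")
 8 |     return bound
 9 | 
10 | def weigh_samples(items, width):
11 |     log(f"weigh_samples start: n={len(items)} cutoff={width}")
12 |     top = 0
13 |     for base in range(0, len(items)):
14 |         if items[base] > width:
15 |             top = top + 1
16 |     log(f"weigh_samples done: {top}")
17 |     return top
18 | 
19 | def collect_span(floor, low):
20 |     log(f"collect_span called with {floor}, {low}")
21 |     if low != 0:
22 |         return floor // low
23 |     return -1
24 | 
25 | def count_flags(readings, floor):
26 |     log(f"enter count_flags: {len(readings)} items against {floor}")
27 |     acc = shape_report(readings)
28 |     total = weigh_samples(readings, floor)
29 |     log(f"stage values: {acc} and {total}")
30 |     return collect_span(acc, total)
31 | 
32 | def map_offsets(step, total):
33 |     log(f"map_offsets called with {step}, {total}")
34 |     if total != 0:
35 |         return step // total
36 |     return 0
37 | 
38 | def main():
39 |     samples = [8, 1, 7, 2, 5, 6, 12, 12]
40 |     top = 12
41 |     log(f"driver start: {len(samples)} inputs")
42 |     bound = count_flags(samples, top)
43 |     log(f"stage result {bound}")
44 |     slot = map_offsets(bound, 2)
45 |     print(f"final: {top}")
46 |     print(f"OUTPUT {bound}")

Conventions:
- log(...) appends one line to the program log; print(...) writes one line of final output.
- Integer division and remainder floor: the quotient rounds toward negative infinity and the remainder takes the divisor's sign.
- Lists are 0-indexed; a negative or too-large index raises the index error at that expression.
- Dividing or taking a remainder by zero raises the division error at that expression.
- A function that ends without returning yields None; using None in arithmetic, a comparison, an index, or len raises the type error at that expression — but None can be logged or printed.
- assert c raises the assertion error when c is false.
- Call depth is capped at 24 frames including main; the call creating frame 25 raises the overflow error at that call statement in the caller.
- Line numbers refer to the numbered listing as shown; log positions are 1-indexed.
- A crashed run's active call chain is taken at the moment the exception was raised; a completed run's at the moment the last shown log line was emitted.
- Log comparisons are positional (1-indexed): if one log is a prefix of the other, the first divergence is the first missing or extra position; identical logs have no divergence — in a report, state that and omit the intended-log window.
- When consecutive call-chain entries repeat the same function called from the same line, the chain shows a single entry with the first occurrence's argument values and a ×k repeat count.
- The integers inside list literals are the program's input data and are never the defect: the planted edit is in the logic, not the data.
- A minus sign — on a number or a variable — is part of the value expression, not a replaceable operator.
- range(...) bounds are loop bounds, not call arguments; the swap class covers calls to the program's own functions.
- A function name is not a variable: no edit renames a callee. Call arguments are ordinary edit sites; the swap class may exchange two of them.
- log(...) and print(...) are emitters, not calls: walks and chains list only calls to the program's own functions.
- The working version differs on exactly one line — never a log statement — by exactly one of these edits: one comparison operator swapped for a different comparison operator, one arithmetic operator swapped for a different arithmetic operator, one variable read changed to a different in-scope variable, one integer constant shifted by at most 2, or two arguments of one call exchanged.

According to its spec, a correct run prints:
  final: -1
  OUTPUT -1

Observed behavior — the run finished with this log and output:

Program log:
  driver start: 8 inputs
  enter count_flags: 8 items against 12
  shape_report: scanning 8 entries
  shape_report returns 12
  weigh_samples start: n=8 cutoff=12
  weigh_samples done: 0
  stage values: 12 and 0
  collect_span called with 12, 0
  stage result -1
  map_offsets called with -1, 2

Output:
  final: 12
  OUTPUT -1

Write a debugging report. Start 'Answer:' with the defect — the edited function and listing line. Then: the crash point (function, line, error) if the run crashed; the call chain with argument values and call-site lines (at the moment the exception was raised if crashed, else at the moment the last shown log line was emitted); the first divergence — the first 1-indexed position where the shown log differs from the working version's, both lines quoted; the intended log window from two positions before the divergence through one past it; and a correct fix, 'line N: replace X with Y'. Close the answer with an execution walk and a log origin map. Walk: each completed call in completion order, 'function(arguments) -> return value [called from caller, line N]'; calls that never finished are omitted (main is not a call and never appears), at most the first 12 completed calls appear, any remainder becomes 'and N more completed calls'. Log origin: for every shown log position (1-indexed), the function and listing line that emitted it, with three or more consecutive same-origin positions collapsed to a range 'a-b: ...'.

Answer: the defect is in main at line 45.
The tell: The two runs log identically and part ways only at the printed values.
Call chain: main -> map_offsets(-1, 2) (called at line 44).
First divergence: none — the logs agree in full.
Execution walk:
  shape_report([8, 1, 7, 2, 5, 6, 12, 12]) -> 12  [called from count_flags, line 27]
  weigh_samples([8, 1, 7, 2, 5, 6, 12, 12], 12) -> 0  [called from count_flags, line 28]
  collect_span(12, 0) -> -1  [called from count_flags, line 30]
  count_flags([8, 1, 7, 2, 5, 6, 12, 12], 12) -> -1  [called from main, line 42]
  map_offsets(-1, 2) -> -1  [called from main, line 44]
Log origin:
  1: emitted by main (line 41)
  2: emitted by count_flags (line 26)
  3: emitted by shape_report (line 2)
  4: emitted by shape_report (line 7)
  5: emitted by weigh_samples (line 11)
  6: emitted by weigh_samples (line 16)
  7: emitted by count_flags (line 29)
  8: emitted by collect_span (line 20)
  9: emitted by main (line 43)
  10: emitted by map_offsets (line 33)
A correct fix: line 45: replace `top` with `slot`.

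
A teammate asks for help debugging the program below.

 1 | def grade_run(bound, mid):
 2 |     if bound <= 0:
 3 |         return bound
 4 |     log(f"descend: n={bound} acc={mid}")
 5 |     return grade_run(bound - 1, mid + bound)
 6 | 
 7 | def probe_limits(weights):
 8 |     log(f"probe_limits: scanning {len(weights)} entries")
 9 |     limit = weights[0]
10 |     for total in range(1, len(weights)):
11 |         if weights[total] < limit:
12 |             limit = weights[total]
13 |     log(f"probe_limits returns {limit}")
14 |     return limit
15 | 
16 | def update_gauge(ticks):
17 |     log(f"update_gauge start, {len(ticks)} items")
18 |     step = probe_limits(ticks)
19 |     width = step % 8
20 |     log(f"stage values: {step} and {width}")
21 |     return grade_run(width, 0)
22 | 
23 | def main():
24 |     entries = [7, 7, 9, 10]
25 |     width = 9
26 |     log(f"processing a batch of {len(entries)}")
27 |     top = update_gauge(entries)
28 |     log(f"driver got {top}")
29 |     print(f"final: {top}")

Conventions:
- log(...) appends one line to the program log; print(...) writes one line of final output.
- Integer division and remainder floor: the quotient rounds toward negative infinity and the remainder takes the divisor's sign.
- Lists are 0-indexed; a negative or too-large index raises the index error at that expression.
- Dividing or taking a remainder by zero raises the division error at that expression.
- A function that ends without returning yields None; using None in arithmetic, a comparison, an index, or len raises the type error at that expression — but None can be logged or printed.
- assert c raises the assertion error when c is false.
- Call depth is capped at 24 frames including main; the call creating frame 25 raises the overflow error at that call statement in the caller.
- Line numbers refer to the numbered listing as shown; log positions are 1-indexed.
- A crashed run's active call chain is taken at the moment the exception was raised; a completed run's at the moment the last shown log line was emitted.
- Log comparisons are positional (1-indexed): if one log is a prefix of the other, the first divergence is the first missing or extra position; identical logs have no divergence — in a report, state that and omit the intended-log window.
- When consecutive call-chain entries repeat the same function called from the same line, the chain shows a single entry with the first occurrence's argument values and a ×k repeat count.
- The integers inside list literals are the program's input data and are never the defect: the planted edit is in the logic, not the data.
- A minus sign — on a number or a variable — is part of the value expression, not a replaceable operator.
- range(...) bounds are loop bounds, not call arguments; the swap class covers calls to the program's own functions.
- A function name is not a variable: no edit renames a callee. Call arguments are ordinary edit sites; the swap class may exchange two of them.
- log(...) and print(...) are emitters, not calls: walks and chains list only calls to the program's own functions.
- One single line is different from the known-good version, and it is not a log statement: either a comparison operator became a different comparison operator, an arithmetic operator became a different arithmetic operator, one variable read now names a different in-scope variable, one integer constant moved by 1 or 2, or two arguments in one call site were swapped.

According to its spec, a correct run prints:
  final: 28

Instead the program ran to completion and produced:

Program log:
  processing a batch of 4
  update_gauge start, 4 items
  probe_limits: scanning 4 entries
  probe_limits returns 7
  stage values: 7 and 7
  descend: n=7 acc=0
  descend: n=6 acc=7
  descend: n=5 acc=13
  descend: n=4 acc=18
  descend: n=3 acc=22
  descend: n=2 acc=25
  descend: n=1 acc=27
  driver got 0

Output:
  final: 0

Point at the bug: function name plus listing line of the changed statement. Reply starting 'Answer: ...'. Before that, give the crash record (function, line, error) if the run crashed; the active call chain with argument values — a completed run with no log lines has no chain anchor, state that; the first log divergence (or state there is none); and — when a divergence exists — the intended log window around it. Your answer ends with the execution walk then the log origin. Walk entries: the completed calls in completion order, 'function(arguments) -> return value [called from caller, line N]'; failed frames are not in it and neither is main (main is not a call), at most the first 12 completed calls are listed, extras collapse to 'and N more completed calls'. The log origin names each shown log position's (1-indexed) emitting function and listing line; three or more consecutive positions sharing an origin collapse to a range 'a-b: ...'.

Answer: the defect is in grade_run at line 3.
Key fact: Log line 13 is where behavior first shows: 'driver got 0' appears instead of 'driver got 28'.
Call chain: main.
First divergence: at position 13 the run shows 'driver got 0' where the working version logs 'driver got 28'.
Intended log window:
  11: descend: n=2 acc=25
  12: descend: n=1 acc=27
  13: driver got 28
Execution walk:
  probe_limits([7, 7, 9, 10]) -> 7  [called from update_gauge, line 18]
  grade_run(0, 28) -> 0  [called from grade_run, line 5]
  grade_run(1, 27) -> 0  [called from grade_run, line 5]
  grade_run(2, 25) -> 0  [called from grade_run, line 5]
  grade_run(3, 22) -> 0  [called from grade_run, line 5]
  grade_run(4, 18) -> 0  [called from grade_run, line 5]
  grade_run(5, 13) -> 0  [called from grade_run, line 5]
  grade_run(6, 7) -> 0  [called from grade_run, line 5]
  grade_run(7, 0) -> 0  [called from update_gauge, line 21]
  update_gauge([7, 7, 9, 10]) -> 0  [called from main, line 27]
Log origins:
  1 — main, line 26
  2 — update_gauge, line 17
  3 — probe_limits, line 8
  4 — probe_limits, line 13
  5 — update_gauge, line 20
  6-12 — grade_run, line 4
  13 — main, line 28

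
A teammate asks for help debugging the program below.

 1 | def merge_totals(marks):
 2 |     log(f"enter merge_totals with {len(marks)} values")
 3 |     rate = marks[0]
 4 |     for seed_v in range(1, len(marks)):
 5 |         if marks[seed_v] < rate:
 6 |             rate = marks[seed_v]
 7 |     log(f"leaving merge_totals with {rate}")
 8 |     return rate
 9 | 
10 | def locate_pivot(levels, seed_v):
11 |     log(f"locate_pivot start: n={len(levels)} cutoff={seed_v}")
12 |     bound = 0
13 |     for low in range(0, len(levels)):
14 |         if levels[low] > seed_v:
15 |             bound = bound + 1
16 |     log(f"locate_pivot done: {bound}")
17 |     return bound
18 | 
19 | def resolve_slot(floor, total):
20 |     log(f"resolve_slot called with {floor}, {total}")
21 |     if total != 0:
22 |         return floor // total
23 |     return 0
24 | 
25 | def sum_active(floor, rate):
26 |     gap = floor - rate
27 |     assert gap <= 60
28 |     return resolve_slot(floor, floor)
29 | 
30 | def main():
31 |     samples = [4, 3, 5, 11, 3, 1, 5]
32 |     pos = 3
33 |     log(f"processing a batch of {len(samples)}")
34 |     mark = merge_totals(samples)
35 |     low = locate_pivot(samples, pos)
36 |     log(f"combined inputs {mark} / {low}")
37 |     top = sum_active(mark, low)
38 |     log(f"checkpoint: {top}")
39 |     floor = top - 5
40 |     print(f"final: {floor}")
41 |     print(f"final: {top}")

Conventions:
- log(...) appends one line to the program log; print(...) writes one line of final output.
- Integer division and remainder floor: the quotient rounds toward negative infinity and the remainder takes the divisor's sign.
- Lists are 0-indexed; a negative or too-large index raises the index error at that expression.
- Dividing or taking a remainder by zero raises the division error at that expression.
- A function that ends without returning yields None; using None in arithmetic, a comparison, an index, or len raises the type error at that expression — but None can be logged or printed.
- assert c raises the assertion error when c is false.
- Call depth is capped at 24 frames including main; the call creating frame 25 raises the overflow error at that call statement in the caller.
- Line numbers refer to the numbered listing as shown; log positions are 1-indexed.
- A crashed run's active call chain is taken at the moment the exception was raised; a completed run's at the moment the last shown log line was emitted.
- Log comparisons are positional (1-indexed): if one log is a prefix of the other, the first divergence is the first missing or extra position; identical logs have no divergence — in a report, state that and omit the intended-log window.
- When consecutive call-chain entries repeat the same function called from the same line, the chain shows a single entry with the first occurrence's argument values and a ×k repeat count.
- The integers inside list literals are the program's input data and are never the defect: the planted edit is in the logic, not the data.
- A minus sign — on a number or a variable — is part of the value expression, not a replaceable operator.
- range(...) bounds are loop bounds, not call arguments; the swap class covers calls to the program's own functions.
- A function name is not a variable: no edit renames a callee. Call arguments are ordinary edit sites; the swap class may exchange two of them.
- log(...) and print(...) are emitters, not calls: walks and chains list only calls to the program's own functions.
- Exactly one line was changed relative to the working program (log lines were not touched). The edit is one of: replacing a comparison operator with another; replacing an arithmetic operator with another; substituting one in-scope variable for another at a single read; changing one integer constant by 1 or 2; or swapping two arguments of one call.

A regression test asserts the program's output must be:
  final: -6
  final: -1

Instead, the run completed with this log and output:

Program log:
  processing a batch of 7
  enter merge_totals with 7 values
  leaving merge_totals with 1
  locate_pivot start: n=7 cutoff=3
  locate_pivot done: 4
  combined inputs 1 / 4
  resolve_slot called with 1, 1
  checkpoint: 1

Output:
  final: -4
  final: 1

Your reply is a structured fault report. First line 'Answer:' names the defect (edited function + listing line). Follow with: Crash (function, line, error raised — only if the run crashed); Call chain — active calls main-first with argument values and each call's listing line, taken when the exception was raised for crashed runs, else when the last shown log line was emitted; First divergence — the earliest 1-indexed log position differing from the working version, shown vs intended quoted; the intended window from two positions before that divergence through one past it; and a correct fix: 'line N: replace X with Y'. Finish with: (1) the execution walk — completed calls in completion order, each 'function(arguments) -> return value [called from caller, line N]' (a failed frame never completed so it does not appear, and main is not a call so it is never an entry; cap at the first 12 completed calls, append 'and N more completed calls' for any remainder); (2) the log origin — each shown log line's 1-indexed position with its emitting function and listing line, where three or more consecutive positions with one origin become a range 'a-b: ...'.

Answer: the defect is in sum_active at line 28.
The tell: At log position 7 the runs split — shown 'resolve_slot called with 1, 1', but the working version logs 'resolve_slot called with 1, -3'.
Call chain: main.
First divergence: position 7 — the shown line 'resolve_slot called with 1, 1' should read 'resolve_slot called with 1, -3'.
Intended log window:
  5: locate_pivot done: 4
  6: combined inputs 1 / 4
  7: resolve_slot called with 1, -3
  8: checkpoint: -1
Execution walk:
  merge_totals([4, 3, 5, 11, 3, 1, 5]) -> 1  [called from main, line 34]
  locate_pivot([4, 3, 5, 11, 3, 1, 5], 3) -> 4  [called from main, line 35]
  resolve_slot(1, 1) -> 1  [called from sum_active, line 28]
  sum_active(1, 4) -> 1  [called from main, line 37]
Log origins:
  1: emitted by main (line 33)
  2: emitted by merge_totals (line 2)
  3: emitted by merge_totals (line 7)
  4: emitted by locate_pivot (line 11)
  5: emitted by locate_pivot (line 16)
  6: emitted by main (line 36)
  7: emitted by resolve_slot (line 20)
  8: emitted by main (line 38)
A correct fix: line 28: replace `resolve_slot(floor, floor)` with `resolve_slot(floor, gap)`.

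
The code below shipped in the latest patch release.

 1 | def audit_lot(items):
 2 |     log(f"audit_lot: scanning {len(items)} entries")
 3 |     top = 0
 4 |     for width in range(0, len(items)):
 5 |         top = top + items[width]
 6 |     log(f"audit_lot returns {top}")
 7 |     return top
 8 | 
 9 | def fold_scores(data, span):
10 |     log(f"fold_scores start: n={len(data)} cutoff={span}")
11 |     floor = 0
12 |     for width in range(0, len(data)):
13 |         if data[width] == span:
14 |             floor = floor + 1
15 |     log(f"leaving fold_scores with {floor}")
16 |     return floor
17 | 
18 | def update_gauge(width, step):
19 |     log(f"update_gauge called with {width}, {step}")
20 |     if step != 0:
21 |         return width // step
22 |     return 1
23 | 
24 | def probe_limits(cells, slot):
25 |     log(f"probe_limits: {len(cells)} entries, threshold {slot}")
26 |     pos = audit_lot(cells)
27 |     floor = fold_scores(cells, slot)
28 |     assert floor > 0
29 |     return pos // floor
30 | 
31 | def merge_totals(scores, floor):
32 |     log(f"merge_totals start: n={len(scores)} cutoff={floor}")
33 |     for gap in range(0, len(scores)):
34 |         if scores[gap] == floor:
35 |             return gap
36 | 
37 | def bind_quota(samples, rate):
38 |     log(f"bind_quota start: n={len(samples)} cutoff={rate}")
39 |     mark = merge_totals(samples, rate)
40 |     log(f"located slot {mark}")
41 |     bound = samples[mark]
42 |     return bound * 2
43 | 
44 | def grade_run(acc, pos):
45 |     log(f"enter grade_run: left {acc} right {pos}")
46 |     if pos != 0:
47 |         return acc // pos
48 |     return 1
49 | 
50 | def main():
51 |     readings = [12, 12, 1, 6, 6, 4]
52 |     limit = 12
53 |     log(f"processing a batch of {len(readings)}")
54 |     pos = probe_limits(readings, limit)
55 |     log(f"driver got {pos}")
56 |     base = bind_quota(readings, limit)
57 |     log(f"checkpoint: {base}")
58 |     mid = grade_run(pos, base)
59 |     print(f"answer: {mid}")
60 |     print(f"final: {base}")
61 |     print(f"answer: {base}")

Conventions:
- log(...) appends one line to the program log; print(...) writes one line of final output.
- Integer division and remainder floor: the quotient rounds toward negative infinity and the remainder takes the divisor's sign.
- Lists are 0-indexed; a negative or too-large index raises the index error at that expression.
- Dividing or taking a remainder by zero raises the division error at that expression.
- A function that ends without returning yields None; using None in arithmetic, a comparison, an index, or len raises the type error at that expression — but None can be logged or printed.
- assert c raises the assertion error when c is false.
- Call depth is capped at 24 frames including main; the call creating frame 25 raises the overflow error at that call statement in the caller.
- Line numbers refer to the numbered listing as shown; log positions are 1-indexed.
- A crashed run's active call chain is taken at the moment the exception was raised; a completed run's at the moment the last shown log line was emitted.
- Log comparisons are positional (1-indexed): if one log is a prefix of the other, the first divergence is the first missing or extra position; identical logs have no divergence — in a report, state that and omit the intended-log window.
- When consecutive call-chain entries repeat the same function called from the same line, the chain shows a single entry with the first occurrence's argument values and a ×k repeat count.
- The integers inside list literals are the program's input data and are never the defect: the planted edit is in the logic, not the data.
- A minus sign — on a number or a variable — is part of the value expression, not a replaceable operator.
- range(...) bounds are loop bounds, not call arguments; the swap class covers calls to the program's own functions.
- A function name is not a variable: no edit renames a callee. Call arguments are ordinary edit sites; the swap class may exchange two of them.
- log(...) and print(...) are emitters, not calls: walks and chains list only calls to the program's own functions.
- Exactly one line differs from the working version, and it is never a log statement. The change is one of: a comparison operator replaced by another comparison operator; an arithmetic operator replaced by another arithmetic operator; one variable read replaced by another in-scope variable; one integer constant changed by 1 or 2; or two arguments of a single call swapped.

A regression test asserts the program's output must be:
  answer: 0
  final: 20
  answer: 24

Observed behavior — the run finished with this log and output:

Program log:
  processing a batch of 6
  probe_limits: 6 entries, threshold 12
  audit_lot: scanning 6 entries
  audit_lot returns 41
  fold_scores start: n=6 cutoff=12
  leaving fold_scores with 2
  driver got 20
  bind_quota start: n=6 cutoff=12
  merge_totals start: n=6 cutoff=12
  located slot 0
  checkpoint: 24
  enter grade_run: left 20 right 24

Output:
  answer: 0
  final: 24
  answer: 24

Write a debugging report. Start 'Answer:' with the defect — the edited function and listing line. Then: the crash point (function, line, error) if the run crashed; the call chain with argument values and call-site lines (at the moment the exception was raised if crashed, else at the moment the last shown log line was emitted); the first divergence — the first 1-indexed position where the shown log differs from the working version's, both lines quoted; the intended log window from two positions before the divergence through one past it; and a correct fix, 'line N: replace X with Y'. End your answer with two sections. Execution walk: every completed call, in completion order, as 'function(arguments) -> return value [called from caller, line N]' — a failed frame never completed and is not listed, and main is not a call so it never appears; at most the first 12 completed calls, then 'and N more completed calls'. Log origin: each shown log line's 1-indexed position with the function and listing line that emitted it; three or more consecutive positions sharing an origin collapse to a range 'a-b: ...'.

Answer: the defect is in main at line 60.
Key observation: Nothing in the log betrays the bug — only the output does.
Call chain: main -> grade_run(20, 24) (called at line 58).
First divergence: none (the log streams are identical).
Execution walk:
  audit_lot([12, 12, 1, 6, 6, 4]) -> 41  [called from probe_limits, line 26]
  fold_scores([12, 12, 1, 6, 6, 4], 12) -> 2  [called from probe_limits, line 27]
  probe_limits([12, 12, 1, 6, 6, 4], 12) -> 20  [called from main, line 54]
  merge_totals([12, 12, 1, 6, 6, 4], 12) -> 0  [called from bind_quota, line 39]
  bind_quota([12, 12, 1, 6, 6, 4], 12) -> 24  [called from main, line 56]
  grade_run(20, 24) -> 0  [called from main, line 58]
Origin of each log line:
  1: emitted by main (line 53)
  2: emitted by probe_limits (line 25)
  3: emitted by audit_lot (line 2)
  4: emitted by audit_lot (line 6)
  5: emitted by fold_scores (line 10)
  6: emitted by fold_scores (line 15)
  7: emitted by main (line 55)
  8: emitted by bind_quota (line 38)
  9: emitted by merge_totals (line 32)
  10: emitted by bind_quota (line 40)
  11: emitted by main (line 57)
  12: emitted by grade_run (line 45)
A correct fix: line 60: replace `base` with `pos`.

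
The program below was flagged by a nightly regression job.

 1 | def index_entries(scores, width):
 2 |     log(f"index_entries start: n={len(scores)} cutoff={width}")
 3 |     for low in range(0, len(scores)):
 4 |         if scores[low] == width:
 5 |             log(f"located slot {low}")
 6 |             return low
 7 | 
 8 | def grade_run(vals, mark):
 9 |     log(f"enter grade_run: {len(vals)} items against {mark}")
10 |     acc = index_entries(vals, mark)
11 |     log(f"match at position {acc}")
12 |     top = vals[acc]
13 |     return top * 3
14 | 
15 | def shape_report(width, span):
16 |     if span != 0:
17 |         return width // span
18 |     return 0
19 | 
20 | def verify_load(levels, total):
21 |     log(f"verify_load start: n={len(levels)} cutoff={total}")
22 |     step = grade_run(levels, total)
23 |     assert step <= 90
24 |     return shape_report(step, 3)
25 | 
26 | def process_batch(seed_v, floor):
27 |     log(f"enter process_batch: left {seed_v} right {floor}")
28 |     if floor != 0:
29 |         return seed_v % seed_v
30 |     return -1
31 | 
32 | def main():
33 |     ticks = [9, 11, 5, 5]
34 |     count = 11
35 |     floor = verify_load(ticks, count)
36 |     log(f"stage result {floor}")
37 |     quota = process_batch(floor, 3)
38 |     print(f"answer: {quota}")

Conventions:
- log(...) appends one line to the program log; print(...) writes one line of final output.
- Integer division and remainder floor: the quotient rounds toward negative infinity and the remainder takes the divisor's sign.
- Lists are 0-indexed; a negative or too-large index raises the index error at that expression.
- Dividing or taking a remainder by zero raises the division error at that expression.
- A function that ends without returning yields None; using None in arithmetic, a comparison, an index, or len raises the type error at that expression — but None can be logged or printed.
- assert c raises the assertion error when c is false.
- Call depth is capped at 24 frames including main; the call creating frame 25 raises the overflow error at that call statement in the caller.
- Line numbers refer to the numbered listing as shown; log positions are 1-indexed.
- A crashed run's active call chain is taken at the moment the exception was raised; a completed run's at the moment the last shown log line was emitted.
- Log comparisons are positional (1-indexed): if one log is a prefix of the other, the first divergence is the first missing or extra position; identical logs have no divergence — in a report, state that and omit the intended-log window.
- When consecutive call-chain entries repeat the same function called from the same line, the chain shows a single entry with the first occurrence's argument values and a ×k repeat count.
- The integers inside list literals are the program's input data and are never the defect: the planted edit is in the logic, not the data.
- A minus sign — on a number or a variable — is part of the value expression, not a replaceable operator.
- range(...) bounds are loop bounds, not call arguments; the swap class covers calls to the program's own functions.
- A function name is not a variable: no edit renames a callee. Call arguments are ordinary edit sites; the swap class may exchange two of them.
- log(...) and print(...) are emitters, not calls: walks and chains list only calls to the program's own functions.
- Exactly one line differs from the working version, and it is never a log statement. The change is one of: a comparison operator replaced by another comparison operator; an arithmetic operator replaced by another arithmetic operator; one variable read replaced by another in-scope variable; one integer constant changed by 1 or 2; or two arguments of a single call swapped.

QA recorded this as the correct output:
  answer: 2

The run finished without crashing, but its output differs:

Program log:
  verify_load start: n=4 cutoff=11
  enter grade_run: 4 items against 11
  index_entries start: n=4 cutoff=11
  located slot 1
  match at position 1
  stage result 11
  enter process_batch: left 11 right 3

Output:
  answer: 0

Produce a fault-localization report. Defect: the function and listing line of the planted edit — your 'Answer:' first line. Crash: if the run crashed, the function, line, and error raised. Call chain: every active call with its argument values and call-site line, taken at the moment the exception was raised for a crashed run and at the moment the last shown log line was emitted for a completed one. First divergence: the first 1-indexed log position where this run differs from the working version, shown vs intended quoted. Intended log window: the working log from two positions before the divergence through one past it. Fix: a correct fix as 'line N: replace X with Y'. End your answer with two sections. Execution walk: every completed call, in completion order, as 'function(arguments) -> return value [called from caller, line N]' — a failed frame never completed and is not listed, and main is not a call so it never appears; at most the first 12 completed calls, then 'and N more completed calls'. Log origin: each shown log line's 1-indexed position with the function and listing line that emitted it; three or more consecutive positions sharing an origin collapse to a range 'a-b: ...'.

Answer: the defect is in process_batch at line 29.
Key observation: The logs agree in full; only the final output differs.
Call chain: main -> process_batch(11, 3) (called at line 37).
First divergence: none — the logs agree in full.
Execution walk:
  index_entries([9, 11, 5, 5], 11) -> 1  [called from grade_run, line 10]
  grade_run([9, 11, 5, 5], 11) -> 33  [called from verify_load, line 22]
  shape_report(33, 3) -> 11  [called from verify_load, line 24]
  verify_load([9, 11, 5, 5], 11) -> 11  [called from main, line 35]
  process_batch(11, 3) -> 0  [called from main, line 37]
Origin of each log line:
  1: from verify_load, line 21
  2: from grade_run, line 9
  3: from index_entries, line 2
  4: from index_entries, line 5
  5: from grade_run, line 11
  6: from main, line 36
  7: from process_batch, line 27
A correct fix: line 29: replace `seed_v % seed_v` with `seed_v % floor`.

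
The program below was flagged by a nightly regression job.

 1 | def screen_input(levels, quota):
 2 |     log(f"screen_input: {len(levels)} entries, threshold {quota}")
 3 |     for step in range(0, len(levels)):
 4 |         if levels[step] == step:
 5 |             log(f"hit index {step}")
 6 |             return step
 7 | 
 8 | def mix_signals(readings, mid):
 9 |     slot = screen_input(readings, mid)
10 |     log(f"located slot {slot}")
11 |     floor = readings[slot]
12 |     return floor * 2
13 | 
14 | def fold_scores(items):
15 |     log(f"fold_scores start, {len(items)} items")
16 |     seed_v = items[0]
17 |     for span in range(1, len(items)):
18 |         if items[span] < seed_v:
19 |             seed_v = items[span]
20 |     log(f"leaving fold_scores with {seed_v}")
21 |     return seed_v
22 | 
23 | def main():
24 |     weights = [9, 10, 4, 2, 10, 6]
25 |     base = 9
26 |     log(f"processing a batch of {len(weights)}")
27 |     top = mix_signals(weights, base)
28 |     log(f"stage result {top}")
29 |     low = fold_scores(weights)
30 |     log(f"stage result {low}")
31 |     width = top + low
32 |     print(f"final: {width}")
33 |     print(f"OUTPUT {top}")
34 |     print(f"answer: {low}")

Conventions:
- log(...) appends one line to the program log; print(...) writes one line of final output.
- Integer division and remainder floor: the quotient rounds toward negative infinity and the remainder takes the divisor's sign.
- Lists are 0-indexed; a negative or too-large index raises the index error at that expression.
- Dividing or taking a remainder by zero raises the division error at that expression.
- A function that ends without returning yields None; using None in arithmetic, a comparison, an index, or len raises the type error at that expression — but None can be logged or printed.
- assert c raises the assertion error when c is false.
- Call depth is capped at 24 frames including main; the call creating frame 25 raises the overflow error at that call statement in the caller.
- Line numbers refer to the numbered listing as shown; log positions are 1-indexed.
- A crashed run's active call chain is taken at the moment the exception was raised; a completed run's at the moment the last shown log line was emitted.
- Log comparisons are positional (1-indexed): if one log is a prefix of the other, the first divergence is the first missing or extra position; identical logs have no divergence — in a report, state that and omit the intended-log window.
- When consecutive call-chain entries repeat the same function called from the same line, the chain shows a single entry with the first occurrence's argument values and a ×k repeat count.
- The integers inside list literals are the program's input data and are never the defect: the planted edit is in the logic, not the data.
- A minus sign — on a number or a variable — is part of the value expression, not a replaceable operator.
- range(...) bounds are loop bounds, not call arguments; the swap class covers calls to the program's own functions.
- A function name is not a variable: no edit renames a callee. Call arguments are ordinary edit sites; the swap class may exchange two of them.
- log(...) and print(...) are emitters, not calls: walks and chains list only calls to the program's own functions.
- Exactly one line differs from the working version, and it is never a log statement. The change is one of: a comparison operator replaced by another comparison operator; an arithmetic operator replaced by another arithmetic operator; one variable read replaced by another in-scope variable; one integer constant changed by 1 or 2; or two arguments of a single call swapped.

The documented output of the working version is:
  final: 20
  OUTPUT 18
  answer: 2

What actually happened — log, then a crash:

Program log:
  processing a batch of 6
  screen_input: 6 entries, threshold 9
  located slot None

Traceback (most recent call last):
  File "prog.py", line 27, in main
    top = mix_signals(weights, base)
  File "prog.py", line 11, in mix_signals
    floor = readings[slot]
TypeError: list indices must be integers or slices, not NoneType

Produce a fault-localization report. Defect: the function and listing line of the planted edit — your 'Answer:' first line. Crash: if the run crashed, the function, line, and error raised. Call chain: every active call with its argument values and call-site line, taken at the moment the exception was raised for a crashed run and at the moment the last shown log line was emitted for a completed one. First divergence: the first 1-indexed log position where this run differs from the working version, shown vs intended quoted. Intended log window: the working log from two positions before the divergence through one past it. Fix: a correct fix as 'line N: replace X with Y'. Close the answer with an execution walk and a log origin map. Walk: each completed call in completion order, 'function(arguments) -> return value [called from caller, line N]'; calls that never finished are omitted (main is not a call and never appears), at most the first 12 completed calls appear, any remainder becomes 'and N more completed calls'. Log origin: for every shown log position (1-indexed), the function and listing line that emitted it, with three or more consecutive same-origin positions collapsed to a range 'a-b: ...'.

Answer: the defect is in screen_input at line 4.
Key observation: The log first diverges at position 3: the faulty run prints 'located slot None' where the working version prints 'hit index 0'.
Crash: mix_signals, line 11, TypeError.
Call chain: main -> mix_signals([9, 10, 4, 2, 10, 6], 9) (called at line 27).
First divergence: position 3 — the shown line 'located slot None' should read 'hit index 0'.
Intended log window:
  1: processing a batch of 6
  2: screen_input: 6 entries, threshold 9
  3: hit index 0
  4: located slot 0
Execution walk:
  screen_input([9, 10, 4, 2, 10, 6], 9) -> None  [called from mix_signals, line 9]
Origin of each log line:
  1: from main, line 26
  2: from screen_input, line 2
  3: from mix_signals, line 10
A correct fix: line 4: replace `levels[step] == step` with `levels[step] == quota`.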